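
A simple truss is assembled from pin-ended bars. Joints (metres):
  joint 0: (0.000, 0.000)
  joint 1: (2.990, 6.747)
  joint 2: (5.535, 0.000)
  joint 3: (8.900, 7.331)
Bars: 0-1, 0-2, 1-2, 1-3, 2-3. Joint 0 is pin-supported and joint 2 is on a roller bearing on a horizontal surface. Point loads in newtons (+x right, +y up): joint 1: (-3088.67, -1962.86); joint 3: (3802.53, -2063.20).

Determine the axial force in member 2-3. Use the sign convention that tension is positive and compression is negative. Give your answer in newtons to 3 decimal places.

N=4 nodes, M=5 members, R=3 reactions → 2N=8, M+R=8
member 0 (0-1): L=7.3798, (cx,cy)=(0.4052,0.9142)
member 1 (0-2): L=5.5350, (cx,cy)=(1.0000,0.0000)
member 2 (1-2): L=7.2110, (cx,cy)=(0.3529,-0.9356)
member 3 (1-3): L=5.9388, (cx,cy)=(0.9952,0.0983)
member 4 (2-3): L=8.0664, (cx,cy)=(0.4172,0.9088)
solve A·x = −loads:
  F[0-1] = +1775.4244 N (tension)
  F[0-2] = -5.4666 N (compression)
  F[1-2] = -3307.2296 N (compression)
  F[1-3] = +4999.4527 N (tension)
  F[2-3] = -2811.1133 N (compression)
  Rx@0 = -713.8600 N
  Ry@0 = -1623.1762 N
  Ry@2 = +5649.2362 N

-2811.113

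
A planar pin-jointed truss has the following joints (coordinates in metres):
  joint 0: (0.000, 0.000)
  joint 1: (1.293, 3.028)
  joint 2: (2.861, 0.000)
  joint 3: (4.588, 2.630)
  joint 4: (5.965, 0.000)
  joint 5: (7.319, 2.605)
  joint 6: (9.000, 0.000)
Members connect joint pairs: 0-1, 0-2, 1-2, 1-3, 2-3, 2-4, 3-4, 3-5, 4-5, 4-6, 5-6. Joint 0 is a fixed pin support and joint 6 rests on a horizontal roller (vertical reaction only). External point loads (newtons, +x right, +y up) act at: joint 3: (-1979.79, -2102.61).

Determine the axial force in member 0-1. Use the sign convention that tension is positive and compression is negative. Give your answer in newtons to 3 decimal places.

-1749.864

N=7 nodes, M=11 members, R=3 reactions → 2N=14, M+R=14
member 0 (0-1): L=3.2925, (cx,cy)=(0.3927,0.9197)
member 1 (0-2): L=2.8610, (cx,cy)=(1.0000,0.0000)
member 2 (1-2): L=3.4099, (cx,cy)=(0.4598,-0.8880)
member 3 (1-3): L=3.3189, (cx,cy)=(0.9928,-0.1199)
member 4 (2-3): L=3.1463, (cx,cy)=(0.5489,0.8359)
member 5 (2-4): L=3.1040, (cx,cy)=(1.0000,0.0000)
member 6 (3-4): L=2.9687, (cx,cy)=(0.4638,-0.8859)
member 7 (3-5): L=2.7311, (cx,cy)=(1.0000,-0.0092)
member 8 (4-5): L=2.9359, (cx,cy)=(0.4612,0.8873)
member 9 (4-6): L=3.0350, (cx,cy)=(1.0000,0.0000)
member 10 (5-6): L=3.1003, (cx,cy)=(0.5422,-0.8402)
solve A·x = −loads:
  F[0-1] = -1749.8642 N (compression)
  F[0-2] = -1292.6020 N (compression)
  F[1-2] = +2032.8790 N (tension)
  F[1-3] = -1633.7719 N (compression)
  F[2-3] = -2159.6096 N (compression)
  F[2-4] = +827.5859 N (tension)
  F[3-4] = -550.9417 N (compression)
  F[3-5] = -572.0592 N (compression)
  F[4-5] = +550.0828 N (tension)
  F[4-6] = +318.3415 N (tension)
  F[5-6] = -587.1210 N (compression)
  Rx@0 = +1979.7900 N
  Ry@0 = +1609.2848 N
  Ry@6 = +493.3252 N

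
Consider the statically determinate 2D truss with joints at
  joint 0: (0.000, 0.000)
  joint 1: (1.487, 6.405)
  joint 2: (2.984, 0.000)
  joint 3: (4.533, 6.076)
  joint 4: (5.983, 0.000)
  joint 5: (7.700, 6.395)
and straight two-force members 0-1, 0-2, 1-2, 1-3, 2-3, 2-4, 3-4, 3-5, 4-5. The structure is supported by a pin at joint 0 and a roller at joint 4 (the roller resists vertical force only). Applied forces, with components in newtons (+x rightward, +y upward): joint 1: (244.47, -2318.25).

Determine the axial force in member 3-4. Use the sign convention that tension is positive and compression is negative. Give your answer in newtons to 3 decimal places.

-861.414

N=6 nodes, M=9 members, R=3 reactions → 2N=12, M+R=12
member 0 (0-1): L=6.5753, (cx,cy)=(0.2261,0.9741)
member 1 (0-2): L=2.9840, (cx,cy)=(1.0000,0.0000)
member 2 (1-2): L=6.5776, (cx,cy)=(0.2276,-0.9738)
member 3 (1-3): L=3.0637, (cx,cy)=(0.9942,-0.1074)
member 4 (2-3): L=6.2703, (cx,cy)=(0.2470,0.9690)
member 5 (2-4): L=2.9990, (cx,cy)=(1.0000,0.0000)
member 6 (3-4): L=6.2466, (cx,cy)=(0.2321,-0.9727)
member 7 (3-5): L=3.1830, (cx,cy)=(0.9950,0.1002)
member 8 (4-5): L=6.6215, (cx,cy)=(0.2593,0.9658)
solve A·x = −loads:
  F[0-1] = -1519.7364 N (compression)
  F[0-2] = +588.1550 N (tension)
  F[1-2] = -815.8227 N (compression)
  F[1-3] = -404.8228 N (compression)
  F[2-3] = +819.8224 N (tension)
  F[2-4] = +199.9562 N (tension)
  F[3-4] = -861.4142 N (compression)
  F[3-5] = -0.0000 N (compression)
  F[4-5] = +0.0000 N (tension)
  Rx@0 = -244.4700 N
  Ry@0 = +1480.3646 N
  Ry@4 = +837.8854 N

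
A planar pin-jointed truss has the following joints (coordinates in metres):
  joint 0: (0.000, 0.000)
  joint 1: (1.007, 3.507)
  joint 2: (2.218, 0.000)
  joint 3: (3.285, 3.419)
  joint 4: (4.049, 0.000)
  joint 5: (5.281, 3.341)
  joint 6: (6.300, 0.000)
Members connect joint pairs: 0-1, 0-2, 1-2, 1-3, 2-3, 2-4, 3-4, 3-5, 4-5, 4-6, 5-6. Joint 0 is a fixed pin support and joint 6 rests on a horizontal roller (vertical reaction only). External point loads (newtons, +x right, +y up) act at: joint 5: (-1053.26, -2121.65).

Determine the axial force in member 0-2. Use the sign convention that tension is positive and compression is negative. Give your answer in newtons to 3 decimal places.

N=7 nodes, M=11 members, R=3 reactions → 2N=14, M+R=14
member 0 (0-1): L=3.6487, (cx,cy)=(0.2760,0.9612)
member 1 (0-2): L=2.2180, (cx,cy)=(1.0000,0.0000)
member 2 (1-2): L=3.7102, (cx,cy)=(0.3264,-0.9452)
member 3 (1-3): L=2.2797, (cx,cy)=(0.9993,-0.0386)
member 4 (2-3): L=3.5816, (cx,cy)=(0.2979,0.9546)
member 5 (2-4): L=1.8310, (cx,cy)=(1.0000,0.0000)
member 6 (3-4): L=3.5033, (cx,cy)=(0.2181,-0.9759)
member 7 (3-5): L=1.9975, (cx,cy)=(0.9992,-0.0390)
member 8 (4-5): L=3.5609, (cx,cy)=(0.3460,0.9382)
member 9 (4-6): L=2.2510, (cx,cy)=(1.0000,0.0000)
member 10 (5-6): L=3.4929, (cx,cy)=(0.2917,-0.9565)
solve A·x = −loads:
  F[0-1] = -938.1680 N (compression)
  F[0-2] = -794.3371 N (compression)
  F[1-2] = +977.6000 N (tension)
  F[1-3] = -578.4404 N (compression)
  F[2-3] = -968.0128 N (compression)
  F[2-4] = -186.8707 N (compression)
  F[3-4] = +967.1065 N (tension)
  F[3-5] = -1078.1170 N (compression)
  F[4-5] = -1005.9547 N (compression)
  F[4-6] = +372.0736 N (tension)
  F[5-6] = -1275.3988 N (compression)
  Rx@0 = +1053.2600 N
  Ry@0 = +901.7306 N
  Ry@6 = +1219.9194 N

-794.337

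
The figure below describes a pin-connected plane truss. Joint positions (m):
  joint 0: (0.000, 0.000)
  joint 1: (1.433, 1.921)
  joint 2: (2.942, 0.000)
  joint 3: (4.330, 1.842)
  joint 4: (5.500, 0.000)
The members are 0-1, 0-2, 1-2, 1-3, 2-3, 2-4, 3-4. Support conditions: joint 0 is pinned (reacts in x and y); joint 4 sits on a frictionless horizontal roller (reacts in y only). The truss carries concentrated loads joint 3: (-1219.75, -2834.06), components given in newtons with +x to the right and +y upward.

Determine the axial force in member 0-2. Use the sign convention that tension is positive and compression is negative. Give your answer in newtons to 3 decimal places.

N=5 nodes, M=7 members, R=3 reactions → 2N=10, M+R=10
member 0 (0-1): L=2.3966, (cx,cy)=(0.5979,0.8015)
member 1 (0-2): L=2.9420, (cx,cy)=(1.0000,0.0000)
member 2 (1-2): L=2.4428, (cx,cy)=(0.6177,-0.7864)
member 3 (1-3): L=2.8981, (cx,cy)=(0.9996,-0.0273)
member 4 (2-3): L=2.3064, (cx,cy)=(0.6018,0.7986)
member 5 (2-4): L=2.5580, (cx,cy)=(1.0000,0.0000)
member 6 (3-4): L=2.1822, (cx,cy)=(0.5362,-0.8441)
solve A·x = −loads:
  F[0-1] = -1261.7901 N (compression)
  F[0-2] = -465.2899 N (compression)
  F[1-2] = +1341.0031 N (tension)
  F[1-3] = -1583.4279 N (compression)
  F[2-3] = -1320.4244 N (compression)
  F[2-4] = +1157.7238 N (tension)
  F[3-4] = -2159.2731 N (compression)
  Rx@0 = +1219.7500 N
  Ry@0 = +1011.3872 N
  Ry@4 = +1822.6728 N

-465.290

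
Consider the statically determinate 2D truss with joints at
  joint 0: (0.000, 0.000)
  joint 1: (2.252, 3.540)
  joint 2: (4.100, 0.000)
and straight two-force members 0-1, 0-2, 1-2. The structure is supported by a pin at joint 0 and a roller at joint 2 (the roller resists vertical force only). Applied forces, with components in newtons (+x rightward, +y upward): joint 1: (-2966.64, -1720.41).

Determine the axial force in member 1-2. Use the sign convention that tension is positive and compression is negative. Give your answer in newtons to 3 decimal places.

N=3 nodes, M=3 members, R=3 reactions → 2N=6, M+R=6
member 0 (0-1): L=4.1956, (cx,cy)=(0.5368,0.8437)
member 1 (0-2): L=4.1000, (cx,cy)=(1.0000,0.0000)
member 2 (1-2): L=3.9933, (cx,cy)=(0.4628,-0.8865)
solve A·x = −loads:
  F[0-1] = -3954.8721 N (compression)
  F[0-2] = -843.8541 N (compression)
  F[1-2] = +1823.4794 N (tension)
  Rx@0 = +2966.6400 N
  Ry@0 = +3336.8837 N
  Ry@2 = -1616.4737 N

1823.479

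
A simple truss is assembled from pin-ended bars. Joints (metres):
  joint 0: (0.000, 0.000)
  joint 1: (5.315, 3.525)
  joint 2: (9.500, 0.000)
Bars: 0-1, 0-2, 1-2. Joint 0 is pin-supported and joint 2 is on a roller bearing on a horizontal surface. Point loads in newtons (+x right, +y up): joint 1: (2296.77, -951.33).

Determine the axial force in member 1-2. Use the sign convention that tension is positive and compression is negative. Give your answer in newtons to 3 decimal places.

N=3 nodes, M=3 members, R=3 reactions → 2N=6, M+R=6
member 0 (0-1): L=6.3777, (cx,cy)=(0.8334,0.5527)
member 1 (0-2): L=9.5000, (cx,cy)=(1.0000,0.0000)
member 2 (1-2): L=5.4717, (cx,cy)=(0.7648,-0.6442)
solve A·x = −loads:
  F[0-1] = +783.6620 N (tension)
  F[0-2] = +1643.6859 N (tension)
  F[1-2] = -2149.0583 N (compression)
  Rx@0 = -2296.7700 N
  Ry@0 = -433.1367 N
  Ry@2 = +1384.4667 N

-2149.058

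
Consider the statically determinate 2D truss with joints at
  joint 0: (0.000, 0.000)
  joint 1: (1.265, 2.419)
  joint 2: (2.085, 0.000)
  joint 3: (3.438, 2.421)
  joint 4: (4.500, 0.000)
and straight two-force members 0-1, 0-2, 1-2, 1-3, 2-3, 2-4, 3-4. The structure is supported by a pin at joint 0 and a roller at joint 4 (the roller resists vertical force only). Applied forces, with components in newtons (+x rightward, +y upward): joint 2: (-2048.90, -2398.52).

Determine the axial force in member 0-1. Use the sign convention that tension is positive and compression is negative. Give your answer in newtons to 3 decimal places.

-1452.587

N=5 nodes, M=7 members, R=3 reactions → 2N=10, M+R=10
member 0 (0-1): L=2.7298, (cx,cy)=(0.4634,0.8861)
member 1 (0-2): L=2.0850, (cx,cy)=(1.0000,0.0000)
member 2 (1-2): L=2.5542, (cx,cy)=(0.3210,-0.9471)
member 3 (1-3): L=2.1730, (cx,cy)=(1.0000,0.0009)
member 4 (2-3): L=2.7734, (cx,cy)=(0.4878,0.8729)
member 5 (2-4): L=2.4150, (cx,cy)=(1.0000,0.0000)
member 6 (3-4): L=2.6437, (cx,cy)=(0.4017,-0.9158)
solve A·x = −loads:
  F[0-1] = -1452.5874 N (compression)
  F[0-2] = -1375.7643 N (compression)
  F[1-2] = +1358.0733 N (tension)
  F[1-3] = -1109.1311 N (compression)
  F[2-3] = +1274.2547 N (tension)
  F[2-4] = +487.4910 N (tension)
  F[3-4] = -1213.5349 N (compression)
  Rx@0 = +2048.9000 N
  Ry@0 = +1287.2057 N
  Ry@4 = +1111.3143 N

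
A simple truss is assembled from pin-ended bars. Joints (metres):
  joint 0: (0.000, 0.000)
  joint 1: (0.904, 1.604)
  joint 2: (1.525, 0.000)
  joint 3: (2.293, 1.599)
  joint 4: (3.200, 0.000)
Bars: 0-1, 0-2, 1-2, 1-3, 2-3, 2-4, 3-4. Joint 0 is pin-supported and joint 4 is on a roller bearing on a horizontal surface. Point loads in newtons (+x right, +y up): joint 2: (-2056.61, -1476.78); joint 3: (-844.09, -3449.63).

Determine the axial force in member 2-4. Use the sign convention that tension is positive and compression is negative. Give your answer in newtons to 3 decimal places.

N=5 nodes, M=7 members, R=3 reactions → 2N=10, M+R=10
member 0 (0-1): L=1.8412, (cx,cy)=(0.4910,0.8712)
member 1 (0-2): L=1.5250, (cx,cy)=(1.0000,0.0000)
member 2 (1-2): L=1.7200, (cx,cy)=(0.3610,-0.9325)
member 3 (1-3): L=1.3890, (cx,cy)=(1.0000,-0.0036)
member 4 (2-3): L=1.7739, (cx,cy)=(0.4330,0.9014)
member 5 (2-4): L=1.6750, (cx,cy)=(1.0000,0.0000)
member 6 (3-4): L=1.8383, (cx,cy)=(0.4934,-0.8698)
solve A·x = −loads:
  F[0-1] = -2493.8186 N (compression)
  F[0-2] = -1676.2772 N (compression)
  F[1-2] = +2337.6607 N (tension)
  F[1-3] = -2068.4323 N (compression)
  F[2-3] = -780.1085 N (compression)
  F[2-4] = +1562.0776 N (tension)
  F[3-4] = -3166.0541 N (compression)
  Rx@0 = +2900.7000 N
  Ry@0 = +2172.5378 N
  Ry@4 = +2753.8722 N

1562.078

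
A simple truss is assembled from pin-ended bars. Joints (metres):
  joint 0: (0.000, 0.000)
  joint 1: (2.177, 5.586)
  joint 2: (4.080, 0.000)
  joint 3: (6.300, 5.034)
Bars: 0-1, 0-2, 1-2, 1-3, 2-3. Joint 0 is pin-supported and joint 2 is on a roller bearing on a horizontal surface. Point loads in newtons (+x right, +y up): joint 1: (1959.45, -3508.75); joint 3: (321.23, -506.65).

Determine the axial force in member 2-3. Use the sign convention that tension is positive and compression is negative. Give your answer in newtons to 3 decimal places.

N=4 nodes, M=5 members, R=3 reactions → 2N=8, M+R=8
member 0 (0-1): L=5.9952, (cx,cy)=(0.3631,0.9317)
member 1 (0-2): L=4.0800, (cx,cy)=(1.0000,0.0000)
member 2 (1-2): L=5.9013, (cx,cy)=(0.3225,-0.9466)
member 3 (1-3): L=4.1598, (cx,cy)=(0.9912,-0.1327)
member 4 (2-3): L=5.5018, (cx,cy)=(0.4035,0.9150)
solve A·x = −loads:
  F[0-1] = +1844.0515 N (tension)
  F[0-2] = +1611.0638 N (tension)
  F[1-2] = -5594.6608 N (compression)
  F[1-3] = +518.8866 N (tension)
  F[2-3] = -478.4756 N (compression)
  Rx@0 = -2280.6800 N
  Ry@0 = -1718.1792 N
  Ry@2 = +5733.5792 N

-478.476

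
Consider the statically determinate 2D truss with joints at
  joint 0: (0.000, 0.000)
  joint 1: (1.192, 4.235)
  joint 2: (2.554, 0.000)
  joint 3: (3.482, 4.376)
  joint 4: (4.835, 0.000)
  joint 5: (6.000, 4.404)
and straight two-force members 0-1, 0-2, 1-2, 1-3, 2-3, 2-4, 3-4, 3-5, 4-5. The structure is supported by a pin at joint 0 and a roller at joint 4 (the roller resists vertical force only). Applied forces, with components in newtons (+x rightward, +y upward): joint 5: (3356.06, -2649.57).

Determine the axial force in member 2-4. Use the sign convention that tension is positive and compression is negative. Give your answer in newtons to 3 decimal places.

415.685

N=6 nodes, M=9 members, R=3 reactions → 2N=12, M+R=12
member 0 (0-1): L=4.3996, (cx,cy)=(0.2709,0.9626)
member 1 (0-2): L=2.5540, (cx,cy)=(1.0000,0.0000)
member 2 (1-2): L=4.4486, (cx,cy)=(0.3062,-0.9520)
member 3 (1-3): L=2.2943, (cx,cy)=(0.9981,0.0615)
member 4 (2-3): L=4.4733, (cx,cy)=(0.2075,0.9782)
member 5 (2-4): L=2.2810, (cx,cy)=(1.0000,0.0000)
member 6 (3-4): L=4.5804, (cx,cy)=(0.2954,-0.9554)
member 7 (3-5): L=2.5182, (cx,cy)=(0.9999,0.0111)
member 8 (4-5): L=4.5555, (cx,cy)=(0.2557,0.9667)
solve A·x = −loads:
  F[0-1] = +3838.8982 N (tension)
  F[0-2] = +2315.9625 N (tension)
  F[1-2] = -3740.3769 N (compression)
  F[1-3] = +2189.3971 N (tension)
  F[2-3] = +3639.9485 N (tension)
  F[2-4] = +415.6854 N (tension)
  F[3-4] = -3820.5515 N (compression)
  F[3-5] = +4069.1773 N (tension)
  F[4-5] = -2787.5100 N (compression)
  Rx@0 = -3356.0600 N
  Ry@0 = -3695.3128 N
  Ry@4 = +6344.8828 N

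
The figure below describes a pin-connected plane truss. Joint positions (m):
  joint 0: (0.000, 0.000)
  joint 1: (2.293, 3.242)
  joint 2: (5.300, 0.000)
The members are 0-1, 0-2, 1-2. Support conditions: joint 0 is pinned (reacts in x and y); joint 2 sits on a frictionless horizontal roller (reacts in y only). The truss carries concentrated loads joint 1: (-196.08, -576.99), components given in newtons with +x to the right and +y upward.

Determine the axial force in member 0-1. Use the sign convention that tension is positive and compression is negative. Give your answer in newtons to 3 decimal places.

-547.875

N=3 nodes, M=3 members, R=3 reactions → 2N=6, M+R=6
member 0 (0-1): L=3.9709, (cx,cy)=(0.5774,0.8164)
member 1 (0-2): L=5.3000, (cx,cy)=(1.0000,0.0000)
member 2 (1-2): L=4.4218, (cx,cy)=(0.6800,-0.7332)
solve A·x = −loads:
  F[0-1] = -547.8754 N (compression)
  F[0-2] = +120.2875 N (tension)
  F[1-2] = -176.8843 N (compression)
  Rx@0 = +196.0800 N
  Ry@0 = +447.3019 N
  Ry@2 = +129.6881 N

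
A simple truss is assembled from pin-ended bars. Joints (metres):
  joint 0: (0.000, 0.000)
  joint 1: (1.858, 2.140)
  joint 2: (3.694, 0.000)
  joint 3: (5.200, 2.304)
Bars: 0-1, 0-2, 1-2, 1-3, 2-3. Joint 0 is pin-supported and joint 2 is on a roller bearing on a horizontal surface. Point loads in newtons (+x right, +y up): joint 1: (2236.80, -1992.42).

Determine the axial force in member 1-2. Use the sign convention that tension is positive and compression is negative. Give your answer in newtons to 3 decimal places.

-3027.792

N=4 nodes, M=5 members, R=3 reactions → 2N=8, M+R=8
member 0 (0-1): L=2.8340, (cx,cy)=(0.6556,0.7551)
member 1 (0-2): L=3.6940, (cx,cy)=(1.0000,0.0000)
member 2 (1-2): L=2.8197, (cx,cy)=(0.6511,-0.7590)
member 3 (1-3): L=3.3460, (cx,cy)=(0.9988,0.0490)
member 4 (2-3): L=2.7525, (cx,cy)=(0.5471,0.8370)
solve A·x = −loads:
  F[0-1] = +404.6331 N (tension)
  F[0-2] = +1971.5218 N (tension)
  F[1-2] = -3027.7918 N (compression)
  F[1-3] = -0.0000 N (compression)
  F[2-3] = +0.0000 N (tension)
  Rx@0 = -2236.8000 N
  Ry@0 = -305.5411 N
  Ry@2 = +2297.9611 N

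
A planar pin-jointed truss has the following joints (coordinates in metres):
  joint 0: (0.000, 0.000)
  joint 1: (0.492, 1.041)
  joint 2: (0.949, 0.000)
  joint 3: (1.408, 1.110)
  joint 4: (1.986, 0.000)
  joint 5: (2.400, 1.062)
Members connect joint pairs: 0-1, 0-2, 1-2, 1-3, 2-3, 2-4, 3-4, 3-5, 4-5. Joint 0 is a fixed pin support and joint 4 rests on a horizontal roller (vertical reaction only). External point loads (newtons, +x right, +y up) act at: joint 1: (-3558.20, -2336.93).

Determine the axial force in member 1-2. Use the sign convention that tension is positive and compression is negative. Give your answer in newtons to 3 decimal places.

1506.668

N=6 nodes, M=9 members, R=3 reactions → 2N=12, M+R=12
member 0 (0-1): L=1.1514, (cx,cy)=(0.4273,0.9041)
member 1 (0-2): L=0.9490, (cx,cy)=(1.0000,0.0000)
member 2 (1-2): L=1.1369, (cx,cy)=(0.4020,-0.9157)
member 3 (1-3): L=0.9186, (cx,cy)=(0.9972,0.0751)
member 4 (2-3): L=1.2012, (cx,cy)=(0.3821,0.9241)
member 5 (2-4): L=1.0370, (cx,cy)=(1.0000,0.0000)
member 6 (3-4): L=1.2515, (cx,cy)=(0.4619,-0.8870)
member 7 (3-5): L=0.9932, (cx,cy)=(0.9988,-0.0483)
member 8 (4-5): L=1.1398, (cx,cy)=(0.3632,0.9317)
solve A·x = −loads:
  F[0-1] = -4007.3619 N (compression)
  F[0-2] = -1845.8455 N (compression)
  F[1-2] = +1506.6677 N (tension)
  F[1-3] = +1243.7208 N (tension)
  F[2-3] = -1492.8807 N (compression)
  F[2-4] = -669.7309 N (compression)
  F[3-4] = +1450.0865 N (tension)
  F[3-5] = +0.0000 N (tension)
  F[4-5] = -0.0000 N (compression)
  Rx@0 = +3558.2000 N
  Ry@0 = +3623.0915 N
  Ry@4 = -1286.1615 N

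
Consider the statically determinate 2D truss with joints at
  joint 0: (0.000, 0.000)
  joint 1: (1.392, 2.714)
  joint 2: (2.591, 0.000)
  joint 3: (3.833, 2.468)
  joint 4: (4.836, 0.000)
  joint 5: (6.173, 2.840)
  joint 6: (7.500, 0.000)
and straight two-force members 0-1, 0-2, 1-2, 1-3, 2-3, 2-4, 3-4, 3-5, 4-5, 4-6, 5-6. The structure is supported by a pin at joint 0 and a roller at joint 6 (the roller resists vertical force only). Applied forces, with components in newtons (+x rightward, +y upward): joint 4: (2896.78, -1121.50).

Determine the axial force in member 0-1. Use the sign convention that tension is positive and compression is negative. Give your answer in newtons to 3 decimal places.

N=7 nodes, M=11 members, R=3 reactions → 2N=14, M+R=14
member 0 (0-1): L=3.0502, (cx,cy)=(0.4564,0.8898)
member 1 (0-2): L=2.5910, (cx,cy)=(1.0000,0.0000)
member 2 (1-2): L=2.9671, (cx,cy)=(0.4041,-0.9147)
member 3 (1-3): L=2.4534, (cx,cy)=(0.9950,-0.1003)
member 4 (2-3): L=2.7629, (cx,cy)=(0.4495,0.8933)
member 5 (2-4): L=2.2450, (cx,cy)=(1.0000,0.0000)
member 6 (3-4): L=2.6640, (cx,cy)=(0.3765,-0.9264)
member 7 (3-5): L=2.3694, (cx,cy)=(0.9876,0.1570)
member 8 (4-5): L=3.1390, (cx,cy)=(0.4259,0.9048)
member 9 (4-6): L=2.6640, (cx,cy)=(1.0000,0.0000)
member 10 (5-6): L=3.1347, (cx,cy)=(0.4233,-0.9060)
solve A·x = −loads:
  F[0-1] = -447.6975 N (compression)
  F[0-2] = +3101.0956 N (tension)
  F[1-2] = +479.3516 N (tension)
  F[1-3] = -400.0401 N (compression)
  F[2-3] = -490.8605 N (compression)
  F[2-4] = +3515.4597 N (tension)
  F[3-4] = +304.1787 N (tension)
  F[3-5] = -742.4096 N (compression)
  F[4-5] = +928.1018 N (tension)
  F[4-6] = +337.8912 N (tension)
  F[5-6] = -798.1895 N (compression)
  Rx@0 = -2896.7800 N
  Ry@0 = +398.3568 N
  Ry@6 = +723.1432 N

-447.697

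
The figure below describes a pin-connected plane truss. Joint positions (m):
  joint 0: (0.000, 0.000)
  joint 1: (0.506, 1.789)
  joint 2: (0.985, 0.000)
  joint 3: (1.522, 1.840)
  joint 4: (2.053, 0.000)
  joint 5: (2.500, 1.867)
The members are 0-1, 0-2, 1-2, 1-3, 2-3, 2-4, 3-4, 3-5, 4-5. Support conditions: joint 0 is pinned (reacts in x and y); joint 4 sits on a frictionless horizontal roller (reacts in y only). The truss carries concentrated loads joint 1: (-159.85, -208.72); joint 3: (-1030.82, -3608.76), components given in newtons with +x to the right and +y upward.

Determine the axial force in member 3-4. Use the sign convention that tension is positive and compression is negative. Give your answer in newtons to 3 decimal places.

-1731.537

N=6 nodes, M=9 members, R=3 reactions → 2N=12, M+R=12
member 0 (0-1): L=1.8592, (cx,cy)=(0.2722,0.9623)
member 1 (0-2): L=0.9850, (cx,cy)=(1.0000,0.0000)
member 2 (1-2): L=1.8520, (cx,cy)=(0.2586,-0.9660)
member 3 (1-3): L=1.0173, (cx,cy)=(0.9987,0.0501)
member 4 (2-3): L=1.9168, (cx,cy)=(0.2802,0.9600)
member 5 (2-4): L=1.0680, (cx,cy)=(1.0000,0.0000)
member 6 (3-4): L=1.9151, (cx,cy)=(0.2773,-0.9608)
member 7 (3-5): L=0.9784, (cx,cy)=(0.9996,0.0276)
member 8 (4-5): L=1.9198, (cx,cy)=(0.2328,0.9725)
solve A·x = −loads:
  F[0-1] = -2238.3284 N (compression)
  F[0-2] = -581.4804 N (compression)
  F[1-2] = +1963.8843 N (tension)
  F[1-3] = -958.4782 N (compression)
  F[2-3] = -1976.2027 N (compression)
  F[2-4] = +480.1064 N (tension)
  F[3-4] = -1731.5366 N (compression)
  F[3-5] = +0.0000 N (tension)
  F[4-5] = +0.0000 N (tension)
  Rx@0 = +1190.6700 N
  Ry@0 = +2153.8343 N
  Ry@4 = +1663.6457 N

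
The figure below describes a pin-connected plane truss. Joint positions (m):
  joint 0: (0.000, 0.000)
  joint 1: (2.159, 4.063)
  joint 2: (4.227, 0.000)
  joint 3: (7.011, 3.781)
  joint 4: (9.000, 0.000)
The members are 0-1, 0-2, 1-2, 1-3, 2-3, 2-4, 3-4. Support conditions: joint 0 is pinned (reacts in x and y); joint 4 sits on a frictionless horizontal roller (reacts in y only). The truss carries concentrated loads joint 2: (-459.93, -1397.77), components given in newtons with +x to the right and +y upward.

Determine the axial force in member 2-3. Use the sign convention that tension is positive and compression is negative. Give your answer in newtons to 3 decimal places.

N=5 nodes, M=7 members, R=3 reactions → 2N=10, M+R=10
member 0 (0-1): L=4.6010, (cx,cy)=(0.4692,0.8831)
member 1 (0-2): L=4.2270, (cx,cy)=(1.0000,0.0000)
member 2 (1-2): L=4.5590, (cx,cy)=(0.4536,-0.8912)
member 3 (1-3): L=4.8602, (cx,cy)=(0.9983,-0.0580)
member 4 (2-3): L=4.6954, (cx,cy)=(0.5929,0.8053)
member 5 (2-4): L=4.7730, (cx,cy)=(1.0000,0.0000)
member 6 (3-4): L=4.2722, (cx,cy)=(0.4656,-0.8850)
solve A·x = −loads:
  F[0-1] = -839.4417 N (compression)
  F[0-2] = -66.0259 N (compression)
  F[1-2] = +883.6081 N (tension)
  F[1-3] = -796.0560 N (compression)
  F[2-3] = +757.8887 N (tension)
  F[2-4] = +345.3453 N (tension)
  F[3-4] = -741.7798 N (compression)
  Rx@0 = +459.9300 N
  Ry@0 = +741.2840 N
  Ry@4 = +656.4860 N

757.889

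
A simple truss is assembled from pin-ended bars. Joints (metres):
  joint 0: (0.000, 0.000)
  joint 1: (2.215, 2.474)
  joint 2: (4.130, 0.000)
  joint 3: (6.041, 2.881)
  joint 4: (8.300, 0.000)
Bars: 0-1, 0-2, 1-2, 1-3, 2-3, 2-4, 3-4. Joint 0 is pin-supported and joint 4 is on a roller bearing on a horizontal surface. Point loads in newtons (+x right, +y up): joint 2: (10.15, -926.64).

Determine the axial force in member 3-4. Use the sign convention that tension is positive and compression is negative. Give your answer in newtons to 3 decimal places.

-585.929

N=5 nodes, M=7 members, R=3 reactions → 2N=10, M+R=10
member 0 (0-1): L=3.3207, (cx,cy)=(0.6670,0.7450)
member 1 (0-2): L=4.1300, (cx,cy)=(1.0000,0.0000)
member 2 (1-2): L=3.1286, (cx,cy)=(0.6121,-0.7908)
member 3 (1-3): L=3.8476, (cx,cy)=(0.9944,0.1058)
member 4 (2-3): L=3.4572, (cx,cy)=(0.5528,0.8333)
member 5 (2-4): L=4.1700, (cx,cy)=(1.0000,0.0000)
member 6 (3-4): L=3.6610, (cx,cy)=(0.6170,-0.7869)
solve A·x = −loads:
  F[0-1] = -624.8792 N (compression)
  F[0-2] = +426.9647 N (tension)
  F[1-2] = +492.1333 N (tension)
  F[1-3] = -722.1020 N (compression)
  F[2-3] = +644.9618 N (tension)
  F[2-4] = +361.5397 N (tension)
  F[3-4] = -585.9286 N (compression)
  Rx@0 = -10.1500 N
  Ry@0 = +465.5529 N
  Ry@4 = +461.0871 N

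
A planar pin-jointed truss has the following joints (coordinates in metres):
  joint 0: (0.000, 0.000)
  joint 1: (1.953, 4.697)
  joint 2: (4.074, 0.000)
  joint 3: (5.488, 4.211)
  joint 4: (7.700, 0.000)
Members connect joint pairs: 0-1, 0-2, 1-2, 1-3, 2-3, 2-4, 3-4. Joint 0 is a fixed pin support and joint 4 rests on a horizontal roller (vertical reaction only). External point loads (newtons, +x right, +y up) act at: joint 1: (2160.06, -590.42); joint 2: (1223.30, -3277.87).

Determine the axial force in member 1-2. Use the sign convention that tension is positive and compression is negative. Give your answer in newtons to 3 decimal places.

N=5 nodes, M=7 members, R=3 reactions → 2N=10, M+R=10
member 0 (0-1): L=5.0868, (cx,cy)=(0.3839,0.9234)
member 1 (0-2): L=4.0740, (cx,cy)=(1.0000,0.0000)
member 2 (1-2): L=5.1537, (cx,cy)=(0.4116,-0.9114)
member 3 (1-3): L=3.5683, (cx,cy)=(0.9907,-0.1362)
member 4 (2-3): L=4.4421, (cx,cy)=(0.3183,0.9480)
member 5 (2-4): L=3.6260, (cx,cy)=(1.0000,0.0000)
member 6 (3-4): L=4.7566, (cx,cy)=(0.4650,-0.8853)
solve A·x = −loads:
  F[0-1] = -721.9384 N (compression)
  F[0-2] = +3660.5347 N (tension)
  F[1-2] = +481.1230 N (tension)
  F[1-3] = -2660.0293 N (compression)
  F[2-3] = +2995.1807 N (tension)
  F[2-4] = +1681.8133 N (tension)
  F[3-4] = -3616.5245 N (compression)
  Rx@0 = -3383.3600 N
  Ry@0 = +666.6102 N
  Ry@4 = +3201.6798 N

481.123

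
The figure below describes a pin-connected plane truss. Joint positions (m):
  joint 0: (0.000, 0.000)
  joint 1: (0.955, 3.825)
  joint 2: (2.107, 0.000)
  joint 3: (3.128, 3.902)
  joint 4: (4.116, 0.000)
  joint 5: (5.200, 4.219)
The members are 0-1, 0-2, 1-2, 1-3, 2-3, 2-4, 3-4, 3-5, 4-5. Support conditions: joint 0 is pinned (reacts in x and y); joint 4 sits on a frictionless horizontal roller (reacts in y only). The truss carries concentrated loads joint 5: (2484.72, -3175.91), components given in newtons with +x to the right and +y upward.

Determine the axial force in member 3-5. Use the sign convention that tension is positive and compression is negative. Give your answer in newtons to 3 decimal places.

N=6 nodes, M=9 members, R=3 reactions → 2N=12, M+R=12
member 0 (0-1): L=3.9424, (cx,cy)=(0.2422,0.9702)
member 1 (0-2): L=2.1070, (cx,cy)=(1.0000,0.0000)
member 2 (1-2): L=3.9947, (cx,cy)=(0.2884,-0.9575)
member 3 (1-3): L=2.1744, (cx,cy)=(0.9994,0.0354)
member 4 (2-3): L=4.0334, (cx,cy)=(0.2531,0.9674)
member 5 (2-4): L=2.0090, (cx,cy)=(1.0000,0.0000)
member 6 (3-4): L=4.0251, (cx,cy)=(0.2455,-0.9694)
member 7 (3-5): L=2.0961, (cx,cy)=(0.9885,0.1512)
member 8 (4-5): L=4.3560, (cx,cy)=(0.2489,0.9685)
solve A·x = −loads:
  F[0-1] = +3487.1722 N (tension)
  F[0-2] = +1639.9972 N (tension)
  F[1-2] = -3465.1875 N (compression)
  F[1-3] = +1845.1751 N (tension)
  F[2-3] = +3429.6757 N (tension)
  F[2-4] = -227.4804 N (compression)
  F[3-4] = -2947.8498 N (compression)
  F[3-5] = +3475.7491 N (tension)
  F[4-5] = -3821.7823 N (compression)
  Rx@0 = -2484.7200 N
  Ry@0 = -3383.3139 N
  Ry@4 = +6559.2239 N

3475.749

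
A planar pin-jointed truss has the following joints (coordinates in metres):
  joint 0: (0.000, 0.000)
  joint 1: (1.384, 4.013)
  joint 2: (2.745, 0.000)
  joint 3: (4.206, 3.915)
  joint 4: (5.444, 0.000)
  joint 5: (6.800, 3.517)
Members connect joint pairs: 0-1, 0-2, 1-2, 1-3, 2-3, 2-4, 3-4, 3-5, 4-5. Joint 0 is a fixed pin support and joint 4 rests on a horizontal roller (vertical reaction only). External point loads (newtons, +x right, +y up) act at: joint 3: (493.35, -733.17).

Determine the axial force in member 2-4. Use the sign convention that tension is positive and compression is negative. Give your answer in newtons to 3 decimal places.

291.311

N=6 nodes, M=9 members, R=3 reactions → 2N=12, M+R=12
member 0 (0-1): L=4.2450, (cx,cy)=(0.3260,0.9454)
member 1 (0-2): L=2.7450, (cx,cy)=(1.0000,0.0000)
member 2 (1-2): L=4.2375, (cx,cy)=(0.3212,-0.9470)
member 3 (1-3): L=2.8237, (cx,cy)=(0.9994,-0.0347)
member 4 (2-3): L=4.1787, (cx,cy)=(0.3496,0.9369)
member 5 (2-4): L=2.6990, (cx,cy)=(1.0000,0.0000)
member 6 (3-4): L=4.1061, (cx,cy)=(0.3015,-0.9535)
member 7 (3-5): L=2.6244, (cx,cy)=(0.9884,-0.1517)
member 8 (4-5): L=3.7694, (cx,cy)=(0.3597,0.9331)
solve A·x = −loads:
  F[0-1] = +198.9304 N (tension)
  F[0-2] = +428.4919 N (tension)
  F[1-2] = -203.3549 N (compression)
  F[1-3] = +130.2500 N (tension)
  F[2-3] = +205.5537 N (tension)
  F[2-4] = +291.3112 N (tension)
  F[3-4] = -966.1923 N (compression)
  F[3-5] = -0.0000 N (compression)
  F[4-5] = +0.0000 N (tension)
  Rx@0 = -493.3500 N
  Ry@0 = -188.0604 N
  Ry@4 = +921.2304 N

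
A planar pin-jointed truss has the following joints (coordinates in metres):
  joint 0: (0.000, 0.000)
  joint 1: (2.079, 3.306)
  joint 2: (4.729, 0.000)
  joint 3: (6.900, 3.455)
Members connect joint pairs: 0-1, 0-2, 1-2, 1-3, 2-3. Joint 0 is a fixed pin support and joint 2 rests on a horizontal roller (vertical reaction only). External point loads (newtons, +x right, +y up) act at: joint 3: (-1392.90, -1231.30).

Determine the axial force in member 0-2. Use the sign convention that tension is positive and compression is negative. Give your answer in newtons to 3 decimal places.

N=4 nodes, M=5 members, R=3 reactions → 2N=8, M+R=8
member 0 (0-1): L=3.9054, (cx,cy)=(0.5323,0.8465)
member 1 (0-2): L=4.7290, (cx,cy)=(1.0000,0.0000)
member 2 (1-2): L=4.2370, (cx,cy)=(0.6254,-0.7803)
member 3 (1-3): L=4.8233, (cx,cy)=(0.9995,0.0309)
member 4 (2-3): L=4.0805, (cx,cy)=(0.5320,0.8467)
solve A·x = −loads:
  F[0-1] = -534.3978 N (compression)
  F[0-2] = -1108.4162 N (compression)
  F[1-2] = +554.7651 N (tension)
  F[1-3] = -631.7593 N (compression)
  F[2-3] = -1431.1584 N (compression)
  Rx@0 = +1392.9000 N
  Ry@0 = +452.3826 N
  Ry@2 = +778.9174 N

-1108.416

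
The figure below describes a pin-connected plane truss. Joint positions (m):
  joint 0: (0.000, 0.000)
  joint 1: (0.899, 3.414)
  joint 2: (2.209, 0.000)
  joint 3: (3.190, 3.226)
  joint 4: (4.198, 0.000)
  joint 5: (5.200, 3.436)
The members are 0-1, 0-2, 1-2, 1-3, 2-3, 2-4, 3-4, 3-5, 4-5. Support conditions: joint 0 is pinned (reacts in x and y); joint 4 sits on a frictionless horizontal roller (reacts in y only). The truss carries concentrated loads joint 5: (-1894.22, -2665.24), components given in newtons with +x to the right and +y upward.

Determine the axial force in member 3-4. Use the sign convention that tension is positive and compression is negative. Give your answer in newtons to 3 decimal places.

N=6 nodes, M=9 members, R=3 reactions → 2N=12, M+R=12
member 0 (0-1): L=3.5304, (cx,cy)=(0.2546,0.9670)
member 1 (0-2): L=2.2090, (cx,cy)=(1.0000,0.0000)
member 2 (1-2): L=3.6567, (cx,cy)=(0.3582,-0.9336)
member 3 (1-3): L=2.2987, (cx,cy)=(0.9966,-0.0818)
member 4 (2-3): L=3.3719, (cx,cy)=(0.2909,0.9567)
member 5 (2-4): L=1.9890, (cx,cy)=(1.0000,0.0000)
member 6 (3-4): L=3.3798, (cx,cy)=(0.2982,-0.9545)
member 7 (3-5): L=2.0209, (cx,cy)=(0.9946,0.1039)
member 8 (4-5): L=3.5791, (cx,cy)=(0.2800,0.9600)
solve A·x = −loads:
  F[0-1] = -945.4036 N (compression)
  F[0-2] = -1653.4761 N (compression)
  F[1-2] = +1032.9160 N (tension)
  F[1-3] = -612.8349 N (compression)
  F[2-3] = -1007.9608 N (compression)
  F[2-4] = -990.1847 N (compression)
  F[3-4] = +831.7213 N (tension)
  F[3-5] = -1158.3598 N (compression)
  F[4-5] = -2650.8743 N (compression)
  Rx@0 = +1894.2200 N
  Ry@0 = +914.2376 N
  Ry@4 = +1751.0024 N

831.721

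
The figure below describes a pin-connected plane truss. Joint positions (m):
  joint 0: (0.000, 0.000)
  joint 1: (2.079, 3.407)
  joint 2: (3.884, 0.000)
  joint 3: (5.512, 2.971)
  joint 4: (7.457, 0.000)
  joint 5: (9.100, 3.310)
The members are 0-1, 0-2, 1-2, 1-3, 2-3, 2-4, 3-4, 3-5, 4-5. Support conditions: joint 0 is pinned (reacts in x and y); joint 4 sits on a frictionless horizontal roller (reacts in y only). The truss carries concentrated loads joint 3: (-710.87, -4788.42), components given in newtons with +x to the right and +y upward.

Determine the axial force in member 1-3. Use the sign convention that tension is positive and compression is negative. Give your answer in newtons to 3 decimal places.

-1887.742

N=6 nodes, M=9 members, R=3 reactions → 2N=12, M+R=12
member 0 (0-1): L=3.9912, (cx,cy)=(0.5209,0.8536)
member 1 (0-2): L=3.8840, (cx,cy)=(1.0000,0.0000)
member 2 (1-2): L=3.8556, (cx,cy)=(0.4681,-0.8836)
member 3 (1-3): L=3.4606, (cx,cy)=(0.9920,-0.1260)
member 4 (2-3): L=3.3878, (cx,cy)=(0.4805,0.8770)
member 5 (2-4): L=3.5730, (cx,cy)=(1.0000,0.0000)
member 6 (3-4): L=3.5510, (cx,cy)=(0.5477,-0.8367)
member 7 (3-5): L=3.6040, (cx,cy)=(0.9956,0.0941)
member 8 (4-5): L=3.6953, (cx,cy)=(0.4446,0.8957)
solve A·x = −loads:
  F[0-1] = -1794.9165 N (compression)
  F[0-2] = +224.0885 N (tension)
  F[1-2] = +2003.0785 N (tension)
  F[1-3] = -1887.7421 N (compression)
  F[2-3] = -2018.3366 N (compression)
  F[2-4] = +2131.7352 N (tension)
  F[3-4] = -3891.9647 N (compression)
  F[3-5] = -0.0000 N (tension)
  F[4-5] = +0.0000 N (tension)
  Rx@0 = +710.8700 N
  Ry@0 = +1532.1807 N
  Ry@4 = +3256.2393 N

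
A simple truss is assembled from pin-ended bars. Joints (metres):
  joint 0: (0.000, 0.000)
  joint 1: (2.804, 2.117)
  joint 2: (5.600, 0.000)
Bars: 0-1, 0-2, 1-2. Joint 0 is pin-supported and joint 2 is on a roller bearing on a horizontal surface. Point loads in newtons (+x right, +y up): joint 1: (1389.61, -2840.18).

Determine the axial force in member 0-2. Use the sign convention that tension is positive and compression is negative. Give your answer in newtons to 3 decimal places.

N=3 nodes, M=3 members, R=3 reactions → 2N=6, M+R=6
member 0 (0-1): L=3.5134, (cx,cy)=(0.7981,0.6025)
member 1 (0-2): L=5.6000, (cx,cy)=(1.0000,0.0000)
member 2 (1-2): L=3.5070, (cx,cy)=(0.7973,-0.6036)
solve A·x = −loads:
  F[0-1] = -1481.6086 N (compression)
  F[0-2] = +2572.0571 N (tension)
  F[1-2] = -3226.1438 N (compression)
  Rx@0 = -1389.6100 N
  Ry@0 = +892.7391 N
  Ry@2 = +1947.4409 N

2572.057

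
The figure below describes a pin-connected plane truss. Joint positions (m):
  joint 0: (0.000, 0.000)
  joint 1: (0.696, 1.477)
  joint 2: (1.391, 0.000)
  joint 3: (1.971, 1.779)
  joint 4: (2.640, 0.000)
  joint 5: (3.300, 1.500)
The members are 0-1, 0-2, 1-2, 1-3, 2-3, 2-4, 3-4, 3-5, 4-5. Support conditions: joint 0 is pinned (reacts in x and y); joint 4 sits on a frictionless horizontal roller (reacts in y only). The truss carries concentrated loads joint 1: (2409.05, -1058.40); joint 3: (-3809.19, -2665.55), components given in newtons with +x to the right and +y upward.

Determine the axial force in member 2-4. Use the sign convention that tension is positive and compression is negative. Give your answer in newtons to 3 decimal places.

394.866

N=6 nodes, M=9 members, R=3 reactions → 2N=12, M+R=12
member 0 (0-1): L=1.6328, (cx,cy)=(0.4263,0.9046)
member 1 (0-2): L=1.3910, (cx,cy)=(1.0000,0.0000)
member 2 (1-2): L=1.6323, (cx,cy)=(0.4258,-0.9048)
member 3 (1-3): L=1.3103, (cx,cy)=(0.9731,0.2305)
member 4 (2-3): L=1.8712, (cx,cy)=(0.3100,0.9507)
member 5 (2-4): L=1.2490, (cx,cy)=(1.0000,0.0000)
member 6 (3-4): L=1.9006, (cx,cy)=(0.3520,-0.9360)
member 7 (3-5): L=1.3580, (cx,cy)=(0.9787,-0.2055)
member 8 (4-5): L=1.6388, (cx,cy)=(0.4027,0.9153)
solve A·x = −loads:
  F[0-1] = -2955.9323 N (compression)
  F[0-2] = -140.1180 N (compression)
  F[1-2] = +742.2428 N (tension)
  F[1-3] = -4095.3593 N (compression)
  F[2-3] = -706.3977 N (compression)
  F[2-4] = +394.8657 N (tension)
  F[3-4] = -1121.8152 N (compression)
  F[3-5] = -0.0000 N (tension)
  F[4-5] = +0.0000 N (tension)
  Rx@0 = +1400.1400 N
  Ry@0 = +2673.9260 N
  Ry@4 = +1050.0240 N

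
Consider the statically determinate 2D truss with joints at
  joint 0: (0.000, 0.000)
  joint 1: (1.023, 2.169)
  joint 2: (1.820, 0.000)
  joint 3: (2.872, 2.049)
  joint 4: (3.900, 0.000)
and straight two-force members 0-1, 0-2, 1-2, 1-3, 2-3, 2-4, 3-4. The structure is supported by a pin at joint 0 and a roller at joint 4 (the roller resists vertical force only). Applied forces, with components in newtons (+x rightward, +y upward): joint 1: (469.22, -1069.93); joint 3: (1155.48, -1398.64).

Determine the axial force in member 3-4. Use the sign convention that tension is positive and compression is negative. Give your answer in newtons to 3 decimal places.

-2437.475

N=5 nodes, M=7 members, R=3 reactions → 2N=10, M+R=10
member 0 (0-1): L=2.3981, (cx,cy)=(0.4266,0.9044)
member 1 (0-2): L=1.8200, (cx,cy)=(1.0000,0.0000)
member 2 (1-2): L=2.3108, (cx,cy)=(0.3449,-0.9386)
member 3 (1-3): L=1.8529, (cx,cy)=(0.9979,-0.0648)
member 4 (2-3): L=2.3033, (cx,cy)=(0.4567,0.8896)
member 5 (2-4): L=2.0800, (cx,cy)=(1.0000,0.0000)
member 6 (3-4): L=2.2924, (cx,cy)=(0.4484,-0.8938)
solve A·x = −loads:
  F[0-1] = -320.5445 N (compression)
  F[0-2] = +1761.4379 N (tension)
  F[1-2] = -808.3860 N (compression)
  F[1-3] = -327.8313 N (compression)
  F[2-3] = +852.9471 N (tension)
  F[2-4] = +1093.0483 N (tension)
  F[3-4] = -2437.4754 N (compression)
  Rx@0 = -1624.7000 N
  Ry@0 = +289.9164 N
  Ry@4 = +2178.6536 N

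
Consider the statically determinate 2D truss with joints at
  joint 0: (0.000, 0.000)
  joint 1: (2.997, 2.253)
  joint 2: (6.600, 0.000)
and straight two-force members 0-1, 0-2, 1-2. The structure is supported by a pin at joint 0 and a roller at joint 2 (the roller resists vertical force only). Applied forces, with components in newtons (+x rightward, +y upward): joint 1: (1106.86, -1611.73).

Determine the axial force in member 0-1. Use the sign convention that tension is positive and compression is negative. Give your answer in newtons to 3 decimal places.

N=3 nodes, M=3 members, R=3 reactions → 2N=6, M+R=6
member 0 (0-1): L=3.7494, (cx,cy)=(0.7993,0.6009)
member 1 (0-2): L=6.6000, (cx,cy)=(1.0000,0.0000)
member 2 (1-2): L=4.2494, (cx,cy)=(0.8479,-0.5302)
solve A·x = −loads:
  F[0-1] = -835.4466 N (compression)
  F[0-2] = +1774.6553 N (tension)
  F[1-2] = -2093.0518 N (compression)
  Rx@0 = -1106.8600 N
  Ry@0 = +502.0163 N
  Ry@2 = +1109.7137 N

-835.447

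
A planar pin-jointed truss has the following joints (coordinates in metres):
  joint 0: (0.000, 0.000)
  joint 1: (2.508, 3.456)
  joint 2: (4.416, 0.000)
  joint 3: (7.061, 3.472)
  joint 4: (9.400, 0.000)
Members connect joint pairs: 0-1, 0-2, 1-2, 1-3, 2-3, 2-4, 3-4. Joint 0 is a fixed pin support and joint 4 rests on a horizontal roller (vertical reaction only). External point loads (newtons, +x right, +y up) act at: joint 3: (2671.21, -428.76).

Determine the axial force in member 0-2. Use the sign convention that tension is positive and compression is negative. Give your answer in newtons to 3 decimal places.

N=5 nodes, M=7 members, R=3 reactions → 2N=10, M+R=10
member 0 (0-1): L=4.2701, (cx,cy)=(0.5873,0.8093)
member 1 (0-2): L=4.4160, (cx,cy)=(1.0000,0.0000)
member 2 (1-2): L=3.9477, (cx,cy)=(0.4833,-0.8754)
member 3 (1-3): L=4.5530, (cx,cy)=(1.0000,0.0035)
member 4 (2-3): L=4.3647, (cx,cy)=(0.6060,0.7955)
member 5 (2-4): L=4.9840, (cx,cy)=(1.0000,0.0000)
member 6 (3-4): L=4.1864, (cx,cy)=(0.5587,-0.8294)
solve A·x = −loads:
  F[0-1] = +1087.2450 N (tension)
  F[0-2] = +2032.6320 N (tension)
  F[1-2] = -1000.6467 N (compression)
  F[1-3] = +1122.2159 N (tension)
  F[2-3] = +1101.2513 N (tension)
  F[2-4] = +881.6483 N (tension)
  F[3-4] = -1577.9852 N (compression)
  Rx@0 = -2671.2100 N
  Ry@0 = -879.9544 N
  Ry@4 = +1308.7144 N

2032.632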